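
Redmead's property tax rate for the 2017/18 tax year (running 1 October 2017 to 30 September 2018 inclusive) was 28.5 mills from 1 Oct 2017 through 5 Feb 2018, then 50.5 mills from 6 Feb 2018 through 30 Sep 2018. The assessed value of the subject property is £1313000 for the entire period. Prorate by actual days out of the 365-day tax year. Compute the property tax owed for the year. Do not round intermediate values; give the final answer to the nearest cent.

£56176.62

1 Oct 2017 – 5 Feb 2018: 128 days at 28.5 mills → £1313000 × 2.85% × 128/365 = £13122.8055
6 Feb – 30 Sep 2018: 237 days at 50.5 mills → £1313000 × 5.05% × 237/365 = £43053.8096
Total = £56176.6151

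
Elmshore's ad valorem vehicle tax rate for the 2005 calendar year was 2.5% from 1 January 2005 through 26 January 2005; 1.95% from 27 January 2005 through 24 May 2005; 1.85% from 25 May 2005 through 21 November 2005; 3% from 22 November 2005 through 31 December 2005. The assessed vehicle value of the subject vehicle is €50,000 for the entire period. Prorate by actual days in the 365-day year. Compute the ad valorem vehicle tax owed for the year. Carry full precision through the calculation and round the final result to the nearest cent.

1 January – 26 January 2005: 26 days at 2.5% → €50,000 × 2.5% × 26/365 = €89.0411
27 January – 24 May 2005: 118 days at 1.95% → €50,000 × 1.95% × 118/365 = €315.2055
25 May – 21 November 2005: 181 days at 1.85% → €50,000 × 1.85% × 181/365 = €458.6986
22 November – 31 December 2005: 40 days at 3% → €50,000 × 3% × 40/365 = €164.3836
Total = €1,027.3288

€1,027.33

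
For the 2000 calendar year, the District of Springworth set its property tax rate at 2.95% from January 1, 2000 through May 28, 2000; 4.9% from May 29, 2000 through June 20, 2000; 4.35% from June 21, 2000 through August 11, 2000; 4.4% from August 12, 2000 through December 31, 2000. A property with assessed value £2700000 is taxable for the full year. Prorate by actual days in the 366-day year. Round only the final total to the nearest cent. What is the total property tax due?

£103518.44

January 1 – May 28, 2000: 149 days at 2.95% → £2700000 × 2.95% × 149/366 = £32425.8197
May 29 – June 20, 2000: 23 days at 4.9% → £2700000 × 4.9% × 23/366 = £8313.9344
June 21 – August 11, 2000: 52 days at 4.35% → £2700000 × 4.35% × 52/366 = £16686.8852
August 12 – December 31, 2000: 142 days at 4.4% → £2700000 × 4.4% × 142/366 = £46091.8033
Total = £103518.4426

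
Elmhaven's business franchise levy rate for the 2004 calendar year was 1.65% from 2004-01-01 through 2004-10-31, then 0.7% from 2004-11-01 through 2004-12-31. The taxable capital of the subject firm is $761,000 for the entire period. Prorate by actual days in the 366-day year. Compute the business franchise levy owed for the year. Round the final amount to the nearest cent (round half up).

$11,351.58

2004-01-01 to 2004-10-31: 305 days at 1.65% → $761,000 × 1.65% × 305/366 = $10,463.7500
2004-11-01 to 2004-12-31: 61 days at 0.7% → $761,000 × 0.7% × 61/366 = $887.8333
Total = $11,351.5833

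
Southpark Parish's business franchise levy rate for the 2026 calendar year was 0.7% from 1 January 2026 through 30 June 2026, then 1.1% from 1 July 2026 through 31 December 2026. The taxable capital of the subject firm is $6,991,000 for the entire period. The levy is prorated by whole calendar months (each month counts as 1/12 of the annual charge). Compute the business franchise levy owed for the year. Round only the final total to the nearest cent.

$62,919.00

1 January – 30 June 2026: 6 months at 0.7% → $6,991,000 × 0.7% × 6/12 = $24,468.5000
1 July – 31 December 2026: 6 months at 1.1% → $6,991,000 × 1.1% × 6/12 = $38,450.5000
Total = $62,919.0000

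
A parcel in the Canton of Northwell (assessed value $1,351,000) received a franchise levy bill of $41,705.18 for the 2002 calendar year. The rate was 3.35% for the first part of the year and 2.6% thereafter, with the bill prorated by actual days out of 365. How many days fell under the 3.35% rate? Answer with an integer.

Let d = days at the first rate; then 365 − d days at the second rate.
$1,351,000 × [3.35%·d + 2.6%·(365−d)] / 365 = $41,705.18
Solving gives d = 237, so the new rate took effect on 26 Aug 2002.

237 days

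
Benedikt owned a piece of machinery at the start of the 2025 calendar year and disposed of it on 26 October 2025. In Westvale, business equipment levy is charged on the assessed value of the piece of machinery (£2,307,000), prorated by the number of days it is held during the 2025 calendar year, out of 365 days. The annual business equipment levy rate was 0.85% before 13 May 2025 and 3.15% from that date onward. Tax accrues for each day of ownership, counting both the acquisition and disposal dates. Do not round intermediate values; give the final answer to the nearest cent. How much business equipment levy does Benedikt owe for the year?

£40,340.90

1 January – 12 May 2025: 132 days at 0.85% → £2,307,000 × 0.85% × 132/365 = £7,091.6548
13 May – 26 October 2025: 167 days at 3.15% → £2,307,000 × 3.15% × 167/365 = £33,249.2425
Total = £40,340.8973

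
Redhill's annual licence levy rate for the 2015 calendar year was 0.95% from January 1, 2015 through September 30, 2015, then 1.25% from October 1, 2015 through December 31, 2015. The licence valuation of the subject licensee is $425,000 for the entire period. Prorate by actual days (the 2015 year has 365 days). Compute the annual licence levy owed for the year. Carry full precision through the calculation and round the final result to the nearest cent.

January 1 – September 30, 2015: 273 days at 0.95% → $425,000 × 0.95% × 273/365 = $3,019.8288
October 1 – December 31, 2015: 92 days at 1.25% → $425,000 × 1.25% × 92/365 = $1,339.0411
Total = $4,358.8699

$4,358.87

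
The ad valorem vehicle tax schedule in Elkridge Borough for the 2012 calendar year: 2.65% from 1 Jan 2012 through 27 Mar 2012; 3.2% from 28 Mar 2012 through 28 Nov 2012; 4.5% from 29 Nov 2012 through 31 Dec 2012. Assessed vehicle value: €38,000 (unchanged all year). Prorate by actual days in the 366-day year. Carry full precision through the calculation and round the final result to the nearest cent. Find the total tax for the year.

1 Jan – 27 Mar 2012: 87 days at 2.65% → €38,000 × 2.65% × 87/366 = €239.3689
28 Mar – 28 Nov 2012: 246 days at 3.2% → €38,000 × 3.2% × 246/366 = €817.3115
29 Nov – 31 Dec 2012: 33 days at 4.5% → €38,000 × 4.5% × 33/366 = €154.1803
Total = €1,210.8607

€1,210.86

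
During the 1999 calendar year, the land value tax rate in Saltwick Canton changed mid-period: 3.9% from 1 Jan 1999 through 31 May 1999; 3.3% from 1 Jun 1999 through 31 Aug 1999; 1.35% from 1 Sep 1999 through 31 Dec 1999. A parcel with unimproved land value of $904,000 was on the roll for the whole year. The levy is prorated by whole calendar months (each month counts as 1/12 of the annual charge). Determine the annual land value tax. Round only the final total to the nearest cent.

$26,216.00

1 Jan – 31 May 1999: 5 months at 3.9% → $904,000 × 3.9% × 5/12 = $14,690.0000
1 Jun – 31 Aug 1999: 3 months at 3.3% → $904,000 × 3.3% × 3/12 = $7,458.0000
1 Sep – 31 Dec 1999: 4 months at 1.35% → $904,000 × 1.35% × 4/12 = $4,068.0000
Total = $26,216.0000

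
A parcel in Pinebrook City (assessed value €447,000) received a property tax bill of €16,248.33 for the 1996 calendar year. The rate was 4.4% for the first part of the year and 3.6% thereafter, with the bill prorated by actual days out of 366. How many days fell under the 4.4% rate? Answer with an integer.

Let d = days at the first rate; then 366 − d days at the second rate.
€447,000 × [4.4%·d + 3.6%·(366−d)] / 366 = €16,248.33
Solving gives d = 16, so the new rate took effect on January 17, 1996.

16 days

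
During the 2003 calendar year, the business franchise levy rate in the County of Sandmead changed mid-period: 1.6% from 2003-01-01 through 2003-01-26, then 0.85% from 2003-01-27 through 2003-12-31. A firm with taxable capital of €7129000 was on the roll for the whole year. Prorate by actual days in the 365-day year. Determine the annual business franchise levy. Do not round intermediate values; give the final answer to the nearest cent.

2003-01-01 to 2003-01-26: 26 days at 1.6% → €7129000 × 1.6% × 26/365 = €8125.1068
2003-01-27 to 2003-12-31: 339 days at 0.85% → €7129000 × 0.85% × 339/365 = €56280.0370
Total = €64405.1438

€64405.14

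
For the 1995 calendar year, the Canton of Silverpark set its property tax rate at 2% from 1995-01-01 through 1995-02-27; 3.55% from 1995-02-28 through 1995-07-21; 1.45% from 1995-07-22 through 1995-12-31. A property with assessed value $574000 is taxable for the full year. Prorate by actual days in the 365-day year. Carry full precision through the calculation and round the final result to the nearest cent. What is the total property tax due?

$13580.21

1995-01-01 to 1995-02-27: 58 days at 2% → $574000 × 2% × 58/365 = $1824.2192
1995-02-28 to 1995-07-21: 144 days at 3.55% → $574000 × 3.55% × 144/365 = $8039.1452
1995-07-22 to 1995-12-31: 163 days at 1.45% → $574000 × 1.45% × 163/365 = $3716.8466
Total = $13580.2110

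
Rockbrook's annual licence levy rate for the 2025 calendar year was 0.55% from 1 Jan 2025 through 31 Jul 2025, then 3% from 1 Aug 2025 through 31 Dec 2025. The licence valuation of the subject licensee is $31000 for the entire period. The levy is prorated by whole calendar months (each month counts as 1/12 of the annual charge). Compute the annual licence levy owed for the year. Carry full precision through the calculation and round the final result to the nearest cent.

$486.96

1 Jan – 31 Jul 2025: 7 months at 0.55% → $31000 × 0.55% × 7/12 = $99.4583
1 Aug – 31 Dec 2025: 5 months at 3% → $31000 × 3% × 5/12 = $387.5000
Total = $486.9583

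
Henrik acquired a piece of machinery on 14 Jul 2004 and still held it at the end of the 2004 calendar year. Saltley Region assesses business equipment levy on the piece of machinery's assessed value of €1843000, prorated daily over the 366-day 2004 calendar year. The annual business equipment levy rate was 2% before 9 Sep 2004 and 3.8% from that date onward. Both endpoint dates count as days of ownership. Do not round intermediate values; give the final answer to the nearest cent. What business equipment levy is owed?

€27554.36

14 Jul – 8 Sep 2004: 57 days at 2% → €1843000 × 2% × 57/366 = €5740.4918
9 Sep – 31 Dec 2004: 114 days at 3.8% → €1843000 × 3.8% × 114/366 = €21813.8689
Total = €27554.3607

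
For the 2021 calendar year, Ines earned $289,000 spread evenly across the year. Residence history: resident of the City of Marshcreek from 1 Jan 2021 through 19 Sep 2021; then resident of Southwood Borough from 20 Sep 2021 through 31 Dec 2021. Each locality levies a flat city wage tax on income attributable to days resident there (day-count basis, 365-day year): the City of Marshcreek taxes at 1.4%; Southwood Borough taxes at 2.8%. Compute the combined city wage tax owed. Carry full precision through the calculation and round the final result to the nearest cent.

The City of Marshcreek, 1 Jan – 19 Sep 2021: 262 days → $289,000 × 1.4% × 262/365 = $2,904.2521
Southwood Borough, 20 Sep – 31 Dec 2021: 103 days → $289,000 × 2.8% × 103/365 = $2,283.4959
Total = $5,187.7479

$5,187.75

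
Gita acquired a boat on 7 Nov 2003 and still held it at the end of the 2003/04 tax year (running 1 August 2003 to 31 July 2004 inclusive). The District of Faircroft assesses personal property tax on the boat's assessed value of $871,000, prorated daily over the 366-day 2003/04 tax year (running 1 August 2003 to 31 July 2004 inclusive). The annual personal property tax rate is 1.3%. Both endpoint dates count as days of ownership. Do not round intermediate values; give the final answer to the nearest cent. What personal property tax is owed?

$8,291.16

Days held (7 Nov 2003 – 31 Jul 2004): 268 out of 366
Tax = $871,000 × 1.3% × 268/366 = $8,291.1585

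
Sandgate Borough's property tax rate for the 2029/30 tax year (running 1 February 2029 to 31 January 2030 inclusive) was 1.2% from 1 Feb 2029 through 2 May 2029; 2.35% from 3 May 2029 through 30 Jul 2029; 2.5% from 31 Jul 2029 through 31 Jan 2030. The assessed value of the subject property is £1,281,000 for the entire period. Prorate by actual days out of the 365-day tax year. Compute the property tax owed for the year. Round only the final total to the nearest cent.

1 Feb – 2 May 2029: 91 days at 1.2% → £1,281,000 × 1.2% × 91/365 = £3,832.4712
3 May – 30 Jul 2029: 89 days at 2.35% → £1,281,000 × 2.35% × 89/365 = £7,340.3055
31 Jul 2029 – 31 Jan 2030: 185 days at 2.5% → £1,281,000 × 2.5% × 185/365 = £16,231.8493
Total = £27,404.6260

£27,404.63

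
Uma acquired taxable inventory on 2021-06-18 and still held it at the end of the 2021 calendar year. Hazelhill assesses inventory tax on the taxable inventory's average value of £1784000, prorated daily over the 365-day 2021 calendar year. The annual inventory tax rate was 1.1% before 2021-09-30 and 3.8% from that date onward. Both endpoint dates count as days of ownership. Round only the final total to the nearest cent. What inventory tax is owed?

2021-06-18 to 2021-09-29: 104 days at 1.1% → £1784000 × 1.1% × 104/365 = £5591.4959
2021-09-30 to 2021-12-31: 93 days at 3.8% → £1784000 × 3.8% × 93/365 = £17273.0301
Total = £22864.5260

£22864.53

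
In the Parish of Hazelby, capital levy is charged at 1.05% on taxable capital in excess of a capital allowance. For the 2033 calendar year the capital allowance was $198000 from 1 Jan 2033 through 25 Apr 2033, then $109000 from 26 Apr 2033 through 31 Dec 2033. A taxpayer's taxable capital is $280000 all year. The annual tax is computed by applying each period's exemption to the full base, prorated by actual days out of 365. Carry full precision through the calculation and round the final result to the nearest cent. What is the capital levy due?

1 Jan – 25 Apr 2033: 115 days, exemption $198000 → ($280000 − $198000) × 1.05% × 115/365 = $271.2740
26 Apr – 31 Dec 2033: 250 days, exemption $109000 → ($280000 − $109000) × 1.05% × 250/365 = $1229.7945
Total = $1501.0685

$1501.07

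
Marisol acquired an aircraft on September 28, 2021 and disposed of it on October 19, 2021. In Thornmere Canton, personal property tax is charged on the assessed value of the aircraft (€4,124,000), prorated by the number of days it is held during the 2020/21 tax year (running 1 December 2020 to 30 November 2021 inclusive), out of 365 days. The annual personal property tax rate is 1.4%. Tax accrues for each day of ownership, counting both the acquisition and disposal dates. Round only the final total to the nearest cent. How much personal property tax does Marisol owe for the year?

€3,479.98

Days held (September 28 – October 19, 2021): 22 out of 365
Tax = €4,124,000 × 1.4% × 22/365 = €3,479.9781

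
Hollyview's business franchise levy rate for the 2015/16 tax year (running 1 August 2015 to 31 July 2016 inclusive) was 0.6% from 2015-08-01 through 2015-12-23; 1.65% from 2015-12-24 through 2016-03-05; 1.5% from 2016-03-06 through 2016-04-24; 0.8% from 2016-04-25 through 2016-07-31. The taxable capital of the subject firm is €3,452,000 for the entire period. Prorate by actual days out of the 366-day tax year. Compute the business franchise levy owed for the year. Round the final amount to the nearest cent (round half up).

€34,034.27

2015-08-01 to 2015-12-23: 145 days at 0.6% → €3,452,000 × 0.6% × 145/366 = €8,205.5738
2015-12-24 to 2016-03-05: 73 days at 1.65% → €3,452,000 × 1.65% × 73/366 = €11,360.4754
2016-03-06 to 2016-04-24: 50 days at 1.5% → €3,452,000 × 1.5% × 50/366 = €7,073.7705
2016-04-25 to 2016-07-31: 98 days at 0.8% → €3,452,000 × 0.8% × 98/366 = €7,394.4481
Total = €34,034.2678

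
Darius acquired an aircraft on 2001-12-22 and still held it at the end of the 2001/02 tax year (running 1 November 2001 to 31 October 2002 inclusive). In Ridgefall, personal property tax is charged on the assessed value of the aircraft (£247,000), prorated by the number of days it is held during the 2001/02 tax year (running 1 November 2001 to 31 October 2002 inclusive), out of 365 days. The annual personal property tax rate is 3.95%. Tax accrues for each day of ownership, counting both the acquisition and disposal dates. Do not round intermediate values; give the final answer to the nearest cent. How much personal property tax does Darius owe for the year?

Days held (2001-12-22 to 2002-10-31): 314 out of 365
Tax = £247,000 × 3.95% × 314/365 = £8,393.2630

£8,393.26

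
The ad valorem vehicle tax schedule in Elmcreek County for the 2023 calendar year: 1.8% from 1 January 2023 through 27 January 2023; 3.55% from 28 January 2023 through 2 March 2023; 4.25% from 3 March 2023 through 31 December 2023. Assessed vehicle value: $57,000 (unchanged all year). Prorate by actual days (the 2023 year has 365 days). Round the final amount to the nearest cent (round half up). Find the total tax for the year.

$2,282.03

1 January – 27 January 2023: 27 days at 1.8% → $57,000 × 1.8% × 27/365 = $75.8959
28 January – 2 March 2023: 34 days at 3.55% → $57,000 × 3.55% × 34/365 = $188.4904
3 March – 31 December 2023: 304 days at 4.25% → $57,000 × 4.25% × 304/365 = $2,017.6438
Total = $2,282.0301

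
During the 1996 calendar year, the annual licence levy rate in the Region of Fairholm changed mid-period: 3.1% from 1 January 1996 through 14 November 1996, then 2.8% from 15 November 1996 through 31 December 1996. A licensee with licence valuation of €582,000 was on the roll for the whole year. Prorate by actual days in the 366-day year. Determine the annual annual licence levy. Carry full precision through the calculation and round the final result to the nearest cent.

1 January – 14 November 1996: 319 days at 3.1% → €582,000 × 3.1% × 319/366 = €15,725.1311
15 November – 31 December 1996: 47 days at 2.8% → €582,000 × 2.8% × 47/366 = €2,092.6557
Total = €17,817.7869

€17,817.79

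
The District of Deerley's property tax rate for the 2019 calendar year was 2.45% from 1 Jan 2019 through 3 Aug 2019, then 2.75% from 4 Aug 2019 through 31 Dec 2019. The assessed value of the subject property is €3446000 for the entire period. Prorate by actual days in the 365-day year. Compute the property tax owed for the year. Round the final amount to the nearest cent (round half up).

€88675.49

1 Jan – 3 Aug 2019: 215 days at 2.45% → €3446000 × 2.45% × 215/365 = €49730.9726
4 Aug – 31 Dec 2019: 150 days at 2.75% → €3446000 × 2.75% × 150/365 = €38944.5205
Total = €88675.4932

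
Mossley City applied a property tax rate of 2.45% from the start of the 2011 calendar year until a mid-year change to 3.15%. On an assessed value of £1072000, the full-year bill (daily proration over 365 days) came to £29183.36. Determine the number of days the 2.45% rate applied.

223 days

Let d = days at the first rate; then 365 − d days at the second rate.
£1072000 × [2.45%·d + 3.15%·(365−d)] / 365 = £29183.36
Solving gives d = 223, so the new rate took effect on 12 Aug 2011.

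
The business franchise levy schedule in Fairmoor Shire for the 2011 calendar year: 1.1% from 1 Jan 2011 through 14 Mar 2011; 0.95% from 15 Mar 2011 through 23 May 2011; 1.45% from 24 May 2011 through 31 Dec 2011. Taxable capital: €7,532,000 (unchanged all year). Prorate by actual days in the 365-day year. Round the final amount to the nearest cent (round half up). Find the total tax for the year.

€96,719.13

1 Jan – 14 Mar 2011: 73 days at 1.1% → €7,532,000 × 1.1% × 73/365 = €16,570.4000
15 Mar – 23 May 2011: 70 days at 0.95% → €7,532,000 × 0.95% × 70/365 = €13,722.6849
24 May – 31 Dec 2011: 222 days at 1.45% → €7,532,000 × 1.45% × 222/365 = €66,426.0493
Total = €96,719.1342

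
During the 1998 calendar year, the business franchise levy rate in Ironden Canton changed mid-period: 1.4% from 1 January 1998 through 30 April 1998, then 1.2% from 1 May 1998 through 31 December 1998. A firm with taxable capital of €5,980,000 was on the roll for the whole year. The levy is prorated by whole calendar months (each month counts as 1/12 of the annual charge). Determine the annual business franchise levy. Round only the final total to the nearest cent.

€75,746.67

1 January – 30 April 1998: 4 months at 1.4% → €5,980,000 × 1.4% × 4/12 = €27,906.6667
1 May – 31 December 1998: 8 months at 1.2% → €5,980,000 × 1.2% × 8/12 = €47,840.0000
Total = €75,746.6667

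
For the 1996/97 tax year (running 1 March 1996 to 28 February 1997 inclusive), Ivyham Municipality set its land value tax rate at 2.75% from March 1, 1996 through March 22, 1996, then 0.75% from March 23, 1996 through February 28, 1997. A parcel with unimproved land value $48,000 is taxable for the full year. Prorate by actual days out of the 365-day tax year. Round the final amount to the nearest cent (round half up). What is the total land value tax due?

$417.86

March 1 – March 22, 1996: 22 days at 2.75% → $48,000 × 2.75% × 22/365 = $79.5616
March 23, 1996 – February 28, 1997: 343 days at 0.75% → $48,000 × 0.75% × 343/365 = $338.3014
Total = $417.8630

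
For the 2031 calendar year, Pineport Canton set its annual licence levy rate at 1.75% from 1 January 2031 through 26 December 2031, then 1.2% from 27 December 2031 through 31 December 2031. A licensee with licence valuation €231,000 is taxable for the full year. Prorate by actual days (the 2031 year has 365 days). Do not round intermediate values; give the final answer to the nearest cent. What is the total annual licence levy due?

€4,025.10

1 January – 26 December 2031: 360 days at 1.75% → €231,000 × 1.75% × 360/365 = €3,987.1233
27 December – 31 December 2031: 5 days at 1.2% → €231,000 × 1.2% × 5/365 = €37.9726
Total = €4,025.0959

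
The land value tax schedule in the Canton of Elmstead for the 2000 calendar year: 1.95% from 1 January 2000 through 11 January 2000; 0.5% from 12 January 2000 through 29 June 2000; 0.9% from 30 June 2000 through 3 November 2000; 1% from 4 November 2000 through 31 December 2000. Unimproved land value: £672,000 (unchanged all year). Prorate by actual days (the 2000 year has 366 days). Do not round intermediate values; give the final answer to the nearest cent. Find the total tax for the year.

£5,118.03

1 January – 11 January 2000: 11 days at 1.95% → £672,000 × 1.95% × 11/366 = £393.8361
12 January – 29 June 2000: 170 days at 0.5% → £672,000 × 0.5% × 170/366 = £1,560.6557
30 June – 3 November 2000: 127 days at 0.9% → £672,000 × 0.9% × 127/366 = £2,098.6230
4 November – 31 December 2000: 58 days at 1% → £672,000 × 1% × 58/366 = £1,064.9180
Total = £5,118.0328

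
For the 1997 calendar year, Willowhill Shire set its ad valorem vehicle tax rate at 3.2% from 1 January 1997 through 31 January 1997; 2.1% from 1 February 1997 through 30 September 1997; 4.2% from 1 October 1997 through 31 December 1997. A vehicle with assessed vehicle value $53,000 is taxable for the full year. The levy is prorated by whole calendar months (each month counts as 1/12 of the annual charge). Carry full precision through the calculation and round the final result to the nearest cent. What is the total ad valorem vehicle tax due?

$1,439.83

1 January – 31 January 1997: 1 month at 3.2% → $53,000 × 3.2% × 1/12 = $141.3333
1 February – 30 September 1997: 8 months at 2.1% → $53,000 × 2.1% × 8/12 = $742.0000
1 October – 31 December 1997: 3 months at 4.2% → $53,000 × 4.2% × 3/12 = $556.5000
Total = $1,439.8333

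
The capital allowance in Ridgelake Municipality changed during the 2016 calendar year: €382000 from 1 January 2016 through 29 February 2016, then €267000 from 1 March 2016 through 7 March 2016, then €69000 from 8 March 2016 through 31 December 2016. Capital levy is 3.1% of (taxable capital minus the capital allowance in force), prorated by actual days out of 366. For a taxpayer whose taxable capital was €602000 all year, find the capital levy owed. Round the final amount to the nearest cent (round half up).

€14814.95

1 January – 29 February 2016: 60 days, exemption €382000 → (€602000 − €382000) × 3.1% × 60/366 = €1118.0328
1 March – 7 March 2016: 7 days, exemption €267000 → (€602000 − €267000) × 3.1% × 7/366 = €198.6202
8 March – 31 December 2016: 299 days, exemption €69000 → (€602000 − €69000) × 3.1% × 299/366 = €13498.2978
Total = €14814.9508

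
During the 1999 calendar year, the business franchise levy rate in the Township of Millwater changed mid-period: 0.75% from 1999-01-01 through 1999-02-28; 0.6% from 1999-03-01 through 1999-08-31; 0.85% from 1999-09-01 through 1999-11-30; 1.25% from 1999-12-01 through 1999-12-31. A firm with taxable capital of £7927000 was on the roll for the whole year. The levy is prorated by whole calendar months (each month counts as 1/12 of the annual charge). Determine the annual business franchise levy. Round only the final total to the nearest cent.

1999-01-01 to 1999-02-28: 2 months at 0.75% → £7927000 × 0.75% × 2/12 = £9908.7500
1999-03-01 to 1999-08-31: 6 months at 0.6% → £7927000 × 0.6% × 6/12 = £23781.0000
1999-09-01 to 1999-11-30: 3 months at 0.85% → £7927000 × 0.85% × 3/12 = £16844.8750
1999-12-01 to 1999-12-31: 1 month at 1.25% → £7927000 × 1.25% × 1/12 = £8257.2917
Total = £58791.9167

£58791.92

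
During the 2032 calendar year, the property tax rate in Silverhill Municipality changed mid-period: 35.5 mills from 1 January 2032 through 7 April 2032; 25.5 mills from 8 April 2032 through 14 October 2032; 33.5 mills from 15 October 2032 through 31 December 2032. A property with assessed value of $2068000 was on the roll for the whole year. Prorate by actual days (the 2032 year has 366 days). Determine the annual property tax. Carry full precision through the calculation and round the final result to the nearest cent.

$61797.04

1 January – 7 April 2032: 98 days at 35.5 mills → $2068000 × 3.55% × 98/366 = $19657.3005
8 April – 14 October 2032: 190 days at 25.5 mills → $2068000 × 2.55% × 190/366 = $27375.5738
15 October – 31 December 2032: 78 days at 33.5 mills → $2068000 × 3.35% × 78/366 = $14764.1639
Total = $61797.0383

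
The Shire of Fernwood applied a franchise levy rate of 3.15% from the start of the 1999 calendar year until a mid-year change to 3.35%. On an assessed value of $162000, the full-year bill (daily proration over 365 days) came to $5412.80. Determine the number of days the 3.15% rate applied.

16 days

Let d = days at the first rate; then 365 − d days at the second rate.
$162000 × [3.15%·d + 3.35%·(365−d)] / 365 = $5412.80
Solving gives d = 16, so the new rate took effect on January 17, 1999.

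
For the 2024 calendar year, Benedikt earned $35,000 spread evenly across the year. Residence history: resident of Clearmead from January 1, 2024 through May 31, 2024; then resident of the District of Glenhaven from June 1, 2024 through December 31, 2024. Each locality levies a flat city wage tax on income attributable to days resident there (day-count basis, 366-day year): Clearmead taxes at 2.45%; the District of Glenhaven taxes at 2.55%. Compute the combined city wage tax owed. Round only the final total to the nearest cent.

$877.96

Clearmead, January 1 – May 31, 2024: 152 days → $35,000 × 2.45% × 152/366 = $356.1202
The District of Glenhaven, June 1 – December 31, 2024: 214 days → $35,000 × 2.55% × 214/366 = $521.8443
Total = $877.9645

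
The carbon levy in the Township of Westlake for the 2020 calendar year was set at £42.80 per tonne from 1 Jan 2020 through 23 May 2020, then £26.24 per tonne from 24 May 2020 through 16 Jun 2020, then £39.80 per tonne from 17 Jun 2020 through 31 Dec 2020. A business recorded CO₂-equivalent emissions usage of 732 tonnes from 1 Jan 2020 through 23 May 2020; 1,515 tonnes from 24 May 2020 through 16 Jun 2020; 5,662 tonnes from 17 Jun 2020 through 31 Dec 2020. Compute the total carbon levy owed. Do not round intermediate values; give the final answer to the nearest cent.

£296430.80

1 Jan – 23 May 2020: 732 tonnes at £42.80/tonne → £31329.60
24 May – 16 Jun 2020: 1,515 tonnes at £26.24/tonne → £39753.60
17 Jun – 31 Dec 2020: 5,662 tonnes at £39.80/tonne → £225347.60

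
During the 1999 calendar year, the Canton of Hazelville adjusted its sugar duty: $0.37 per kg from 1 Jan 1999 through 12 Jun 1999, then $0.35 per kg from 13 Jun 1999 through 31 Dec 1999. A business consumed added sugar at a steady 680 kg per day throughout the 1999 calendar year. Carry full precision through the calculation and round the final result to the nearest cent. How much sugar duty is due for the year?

1 Jan – 12 Jun 1999: 163 days × 680 kg/day = 110,840 kg at $0.37/kg → $41010.80
13 Jun – 31 Dec 1999: 202 days × 680 kg/day = 137,360 kg at $0.35/kg → $48076.00

$89086.80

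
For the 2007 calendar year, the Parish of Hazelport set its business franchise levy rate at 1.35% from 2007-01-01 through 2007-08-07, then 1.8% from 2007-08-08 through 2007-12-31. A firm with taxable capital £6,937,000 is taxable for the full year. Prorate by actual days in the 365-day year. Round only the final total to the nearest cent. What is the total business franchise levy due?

£106,136.10

2007-01-01 to 2007-08-07: 219 days at 1.35% → £6,937,000 × 1.35% × 219/365 = £56,189.7000
2007-08-08 to 2007-12-31: 146 days at 1.8% → £6,937,000 × 1.8% × 146/365 = £49,946.4000
Total = £106,136.1000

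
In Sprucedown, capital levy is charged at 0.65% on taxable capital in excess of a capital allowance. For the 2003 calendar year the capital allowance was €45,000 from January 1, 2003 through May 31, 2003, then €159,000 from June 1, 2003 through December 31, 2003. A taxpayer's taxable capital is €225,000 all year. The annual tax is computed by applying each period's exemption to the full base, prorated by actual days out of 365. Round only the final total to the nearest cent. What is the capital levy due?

€735.55

January 1 – May 31, 2003: 151 days, exemption €45,000 → (€225,000 − €45,000) × 0.65% × 151/365 = €484.0274
June 1 – December 31, 2003: 214 days, exemption €159,000 → (€225,000 − €159,000) × 0.65% × 214/365 = €251.5233
Total = €735.5507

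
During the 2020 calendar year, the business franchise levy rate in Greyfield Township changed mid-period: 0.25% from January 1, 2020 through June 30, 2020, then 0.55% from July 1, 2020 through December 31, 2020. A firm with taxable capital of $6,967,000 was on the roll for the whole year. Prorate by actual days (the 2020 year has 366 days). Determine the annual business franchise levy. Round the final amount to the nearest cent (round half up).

January 1 – June 30, 2020: 182 days at 0.25% → $6,967,000 × 0.25% × 182/366 = $8,661.1612
July 1 – December 31, 2020: 184 days at 0.55% → $6,967,000 × 0.55% × 184/366 = $19,263.9454
Total = $27,925.1066

$27,925.11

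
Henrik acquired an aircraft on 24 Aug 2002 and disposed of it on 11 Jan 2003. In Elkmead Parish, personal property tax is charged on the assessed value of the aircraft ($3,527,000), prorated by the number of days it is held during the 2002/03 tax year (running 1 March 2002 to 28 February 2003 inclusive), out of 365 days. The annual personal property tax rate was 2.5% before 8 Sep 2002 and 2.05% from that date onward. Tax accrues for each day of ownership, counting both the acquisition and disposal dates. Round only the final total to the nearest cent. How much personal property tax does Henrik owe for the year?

24 Aug – 7 Sep 2002: 15 days at 2.5% → $3,527,000 × 2.5% × 15/365 = $3,623.6301
8 Sep 2002 – 11 Jan 2003: 126 days at 2.05% → $3,527,000 × 2.05% × 126/365 = $24,959.5644
Total = $28,583.1945

$28,583.19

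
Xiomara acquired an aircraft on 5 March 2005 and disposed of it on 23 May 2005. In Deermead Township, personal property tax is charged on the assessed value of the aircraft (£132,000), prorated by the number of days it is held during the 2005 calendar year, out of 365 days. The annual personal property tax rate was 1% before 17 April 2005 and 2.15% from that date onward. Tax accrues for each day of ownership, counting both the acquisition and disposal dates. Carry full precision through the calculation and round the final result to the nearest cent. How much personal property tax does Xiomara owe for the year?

£443.19

5 March – 16 April 2005: 43 days at 1% → £132,000 × 1% × 43/365 = £155.5068
17 April – 23 May 2005: 37 days at 2.15% → £132,000 × 2.15% × 37/365 = £287.6877
Total = £443.1945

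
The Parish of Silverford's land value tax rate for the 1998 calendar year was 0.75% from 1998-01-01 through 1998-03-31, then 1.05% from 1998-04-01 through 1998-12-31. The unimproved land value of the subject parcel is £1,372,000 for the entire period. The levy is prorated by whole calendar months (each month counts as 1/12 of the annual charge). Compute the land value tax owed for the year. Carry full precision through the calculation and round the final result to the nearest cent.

£13,377.00

1998-01-01 to 1998-03-31: 3 months at 0.75% → £1,372,000 × 0.75% × 3/12 = £2,572.5000
1998-04-01 to 1998-12-31: 9 months at 1.05% → £1,372,000 × 1.05% × 9/12 = £10,804.5000
Total = £13,377.0000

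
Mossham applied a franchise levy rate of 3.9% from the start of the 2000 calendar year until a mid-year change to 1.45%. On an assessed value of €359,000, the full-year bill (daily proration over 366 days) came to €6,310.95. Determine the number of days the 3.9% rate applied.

46 days

Let d = days at the first rate; then 366 − d days at the second rate.
€359,000 × [3.9%·d + 1.45%·(366−d)] / 366 = €6,310.95
Solving gives d = 46, so the new rate took effect on 16 Feb 2000.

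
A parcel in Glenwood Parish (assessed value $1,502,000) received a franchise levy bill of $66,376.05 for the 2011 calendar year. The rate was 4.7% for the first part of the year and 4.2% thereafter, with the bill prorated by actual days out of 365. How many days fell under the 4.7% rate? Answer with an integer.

Let d = days at the first rate; then 365 − d days at the second rate.
$1,502,000 × [4.7%·d + 4.2%·(365−d)] / 365 = $66,376.05
Solving gives d = 160, so the new rate took effect on 10 June 2011.

160 days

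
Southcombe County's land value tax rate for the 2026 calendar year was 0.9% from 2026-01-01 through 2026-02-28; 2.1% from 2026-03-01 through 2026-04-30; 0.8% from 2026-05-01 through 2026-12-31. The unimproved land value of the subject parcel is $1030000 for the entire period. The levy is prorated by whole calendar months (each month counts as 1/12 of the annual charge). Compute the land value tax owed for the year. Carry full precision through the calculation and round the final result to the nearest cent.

2026-01-01 to 2026-02-28: 2 months at 0.9% → $1030000 × 0.9% × 2/12 = $1545.0000
2026-03-01 to 2026-04-30: 2 months at 2.1% → $1030000 × 2.1% × 2/12 = $3605.0000
2026-05-01 to 2026-12-31: 8 months at 0.8% → $1030000 × 0.8% × 8/12 = $5493.3333
Total = $10643.3333

$10643.33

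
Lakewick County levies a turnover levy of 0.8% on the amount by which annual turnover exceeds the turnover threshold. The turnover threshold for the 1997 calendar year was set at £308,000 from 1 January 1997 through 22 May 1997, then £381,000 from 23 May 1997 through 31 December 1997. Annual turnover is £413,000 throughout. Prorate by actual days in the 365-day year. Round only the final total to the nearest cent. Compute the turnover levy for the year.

£483.20

1 January – 22 May 1997: 142 days, exemption £308,000 → (£413,000 − £308,000) × 0.8% × 142/365 = £326.7945
23 May – 31 December 1997: 223 days, exemption £381,000 → (£413,000 − £381,000) × 0.8% × 223/365 = £156.4055
Total = £483.2000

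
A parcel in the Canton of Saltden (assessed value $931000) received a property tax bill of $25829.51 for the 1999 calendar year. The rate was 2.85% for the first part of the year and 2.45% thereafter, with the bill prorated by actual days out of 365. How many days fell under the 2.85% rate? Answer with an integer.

Let d = days at the first rate; then 365 − d days at the second rate.
$931000 × [2.85%·d + 2.45%·(365−d)] / 365 = $25829.51
Solving gives d = 296, so the new rate took effect on 24 October 1999.

296 days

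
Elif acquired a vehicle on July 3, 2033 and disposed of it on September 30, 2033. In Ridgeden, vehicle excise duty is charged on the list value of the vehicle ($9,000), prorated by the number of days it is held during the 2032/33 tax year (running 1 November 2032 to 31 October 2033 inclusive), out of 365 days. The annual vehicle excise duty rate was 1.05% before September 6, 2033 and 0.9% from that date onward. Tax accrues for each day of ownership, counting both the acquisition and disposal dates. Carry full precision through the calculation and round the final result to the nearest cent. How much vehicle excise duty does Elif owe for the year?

July 3 – September 5, 2033: 65 days at 1.05% → $9,000 × 1.05% × 65/365 = $16.8288
September 6 – September 30, 2033: 25 days at 0.9% → $9,000 × 0.9% × 25/365 = $5.5479
Total = $22.3767

$22.38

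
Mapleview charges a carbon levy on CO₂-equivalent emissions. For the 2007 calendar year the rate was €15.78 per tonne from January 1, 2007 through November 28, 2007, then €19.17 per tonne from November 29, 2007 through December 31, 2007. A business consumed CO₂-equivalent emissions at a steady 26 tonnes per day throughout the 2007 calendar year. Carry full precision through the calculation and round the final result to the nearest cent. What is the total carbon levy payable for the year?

€152660.82

January 1 – November 28, 2007: 332 days × 26 tonnes/day = 8,632 tonnes at €15.78/tonne → €136212.96
November 29 – December 31, 2007: 33 days × 26 tonnes/day = 858 tonnes at €19.17/tonne → €16447.86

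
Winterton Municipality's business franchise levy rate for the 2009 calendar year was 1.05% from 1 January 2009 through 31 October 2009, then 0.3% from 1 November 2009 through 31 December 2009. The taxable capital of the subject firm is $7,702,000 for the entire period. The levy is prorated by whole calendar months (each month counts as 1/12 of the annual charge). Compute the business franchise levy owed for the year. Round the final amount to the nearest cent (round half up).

1 January – 31 October 2009: 10 months at 1.05% → $7,702,000 × 1.05% × 10/12 = $67,392.5000
1 November – 31 December 2009: 2 months at 0.3% → $7,702,000 × 0.3% × 2/12 = $3,851.0000
Total = $71,243.5000

$71,243.50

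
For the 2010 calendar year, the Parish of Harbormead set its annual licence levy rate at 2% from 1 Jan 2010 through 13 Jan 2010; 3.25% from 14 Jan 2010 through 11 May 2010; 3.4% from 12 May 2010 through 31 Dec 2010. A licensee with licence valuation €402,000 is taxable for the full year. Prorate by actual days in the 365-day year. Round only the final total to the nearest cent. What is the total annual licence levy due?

1 Jan – 13 Jan 2010: 13 days at 2% → €402,000 × 2% × 13/365 = €286.3562
14 Jan – 11 May 2010: 118 days at 3.25% → €402,000 × 3.25% × 118/365 = €4,223.7534
12 May – 31 Dec 2010: 234 days at 3.4% → €402,000 × 3.4% × 234/365 = €8,762.4986
Total = €13,272.6082

€13,272.61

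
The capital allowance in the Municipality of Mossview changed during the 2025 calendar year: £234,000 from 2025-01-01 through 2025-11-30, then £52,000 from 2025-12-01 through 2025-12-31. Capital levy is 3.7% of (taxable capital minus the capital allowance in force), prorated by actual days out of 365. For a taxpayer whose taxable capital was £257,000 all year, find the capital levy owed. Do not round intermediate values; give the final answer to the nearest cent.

£1,422.93

2025-01-01 to 2025-11-30: 334 days, exemption £234,000 → (£257,000 − £234,000) × 3.7% × 334/365 = £778.7233
2025-12-01 to 2025-12-31: 31 days, exemption £52,000 → (£257,000 − £52,000) × 3.7% × 31/365 = £644.2055
Total = £1,422.9288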